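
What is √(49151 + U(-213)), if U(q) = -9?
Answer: √49142 ≈ 221.68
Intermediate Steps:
√(49151 + U(-213)) = √(49151 - 9) = √49142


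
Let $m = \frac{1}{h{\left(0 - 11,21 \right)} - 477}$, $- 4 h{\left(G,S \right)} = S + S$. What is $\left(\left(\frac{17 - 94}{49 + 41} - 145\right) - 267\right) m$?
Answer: $\frac{37157}{43875} \approx 0.84688$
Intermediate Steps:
$h{\left(G,S \right)} = - \frac{S}{2}$ ($h{\left(G,S \right)} = - \frac{S + S}{4} = - \frac{2 S}{4} = - \frac{S}{2}$)
$m = - \frac{2}{975}$ ($m = \frac{1}{\left(- \frac{1}{2}\right) 21 - 477} = \frac{1}{- \frac{21}{2} - 477} = \frac{1}{- \frac{975}{2}} = - \frac{2}{975} \approx -0.0020513$)
$\left(\left(\frac{17 - 94}{49 + 41} - 145\right) - 267\right) m = \left(\left(\frac{17 - 94}{49 + 41} - 145\right) - 267\right) \left(- \frac{2}{975}\right) = \left(\left(- \frac{77}{90} - 145\right) - 267\right) \left(- \frac{2}{975}\right) = \left(- \frac{13127}{90} - 267\right) \left(- \frac{2}{975}\right) = \left(- \frac{37157}{90}\right) \left(- \frac{2}{975}\right) = \frac{37157}{43875}$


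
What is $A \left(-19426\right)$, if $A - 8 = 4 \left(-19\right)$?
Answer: $1320968$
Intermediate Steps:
$A = -68$ ($A = 8 + 4 \left(-19\right) = 8 - 76 = -68$)
$A \left(-19426\right) = \left(-68\right) \left(-19426\right) = 1320968$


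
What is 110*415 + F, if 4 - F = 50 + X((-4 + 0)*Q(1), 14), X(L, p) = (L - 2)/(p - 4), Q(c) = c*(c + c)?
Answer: 45605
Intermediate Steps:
Q(c) = 2*c² (Q(c) = c*(2*c) = 2*c²)
X(L, p) = (-2 + L)/(-4 + p)
F = -45 (F = 4 - (50 + (-2 + (-4 + 0)*(2*1²))/(-4 + 14)) = 4 - (50 + (-2 - 8)/10) = 4 - (50 + (⅒)*(-10)) = 4 - (50 - 1) = 4 - 1*49 = 4 - 49 = -45)
110*415 + F = 110*415 - 45 = 45650 - 45 = 45605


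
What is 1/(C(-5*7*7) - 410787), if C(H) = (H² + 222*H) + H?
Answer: -1/405397 ≈ -2.4667e-6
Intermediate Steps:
C(H) = H² + 223*H
1/(C(-5*7*7) - 410787) = 1/((-5*7*7)*(223 - 5*7*7) - 410787) = 1/((-35*7)*(223 - 35*7) - 410787) = 1/(-245*(223 - 245) - 410787) = 1/(-245*(-22) - 410787) = 1/(5390 - 410787) = 1/(-405397) = -1/405397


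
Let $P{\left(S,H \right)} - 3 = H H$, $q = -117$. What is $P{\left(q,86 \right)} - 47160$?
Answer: $-39761$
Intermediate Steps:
$P{\left(S,H \right)} = 3 + H^{2}$ ($P{\left(S,H \right)} = 3 + H H = 3 + H^{2}$)
$P{\left(q,86 \right)} - 47160 = \left(3 + 86^{2}\right) - 47160 = \left(3 + 7396\right) - 47160 = 7399 - 47160 = -39761$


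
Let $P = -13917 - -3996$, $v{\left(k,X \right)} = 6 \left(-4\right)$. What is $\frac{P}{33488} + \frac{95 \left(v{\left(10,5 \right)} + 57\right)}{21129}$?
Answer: $- \frac{34878643}{235855984} \approx -0.14788$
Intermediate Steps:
$v{\left(k,X \right)} = -24$
$P = -9921$ ($P = -13917 + 3996 = -9921$)
$\frac{P}{33488} + \frac{95 \left(v{\left(10,5 \right)} + 57\right)}{21129} = - \frac{9921}{33488} + \frac{95 \left(-24 + 57\right)}{21129} = \left(-9921\right) \frac{1}{33488} + 95 \cdot 33 \cdot \frac{1}{21129} = - \frac{9921}{33488} + 3135 \cdot \frac{1}{21129} = - \frac{9921}{33488} + \frac{1045}{7043} = - \frac{34878643}{235855984}$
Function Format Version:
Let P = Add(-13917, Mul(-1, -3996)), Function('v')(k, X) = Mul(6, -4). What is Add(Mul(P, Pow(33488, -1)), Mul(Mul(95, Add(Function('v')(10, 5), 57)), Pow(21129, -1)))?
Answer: Rational(-34878643, 235855984) ≈ -0.14788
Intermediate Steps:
Function('v')(k, X) = -24
P = -9921 (P = Add(-13917, 3996) = -9921)
Add(Mul(P, Pow(33488, -1)), Mul(Mul(95, Add(Function('v')(10, 5), 57)), Pow(21129, -1))) = Add(Mul(-9921, Pow(33488, -1)), Mul(Mul(95, Add(-24, 57)), Pow(21129, -1))) = Add(Mul(-9921, Rational(1, 33488)), Mul(Mul(95, 33), Rational(1, 21129))) = Add(Rational(-9921, 33488), Mul(3135, Rational(1, 21129))) = Add(Rational(-9921, 33488), Rational(1045, 7043)) = Rational(-34878643, 235855984)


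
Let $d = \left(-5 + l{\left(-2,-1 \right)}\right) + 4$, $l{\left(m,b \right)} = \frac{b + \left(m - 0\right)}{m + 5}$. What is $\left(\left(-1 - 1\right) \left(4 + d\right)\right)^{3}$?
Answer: $-64$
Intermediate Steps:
$l{\left(m,b \right)} = \frac{b + m}{5 + m}$ ($l{\left(m,b \right)} = \frac{b + \left(m + 0\right)}{5 + m} = \frac{b + m}{5 + m}$)
$d = -2$ ($d = \left(-5 + \frac{-1 - 2}{5 - 2}\right) + 4 = \left(-5 + \frac{1}{3} \left(-3\right)\right) + 4 = \left(-5 - 1\right) + 4 = -6 + 4 = -2$)
$\left(\left(-1 - 1\right) \left(4 + d\right)\right)^{3} = \left(\left(-1 - 1\right) \left(4 - 2\right)\right)^{3} = \left(\left(-2\right) 2\right)^{3} = \left(-4\right)^{3} = -64$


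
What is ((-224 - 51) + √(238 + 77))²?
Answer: 75940 - 1650*√35 ≈ 66179.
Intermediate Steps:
((-224 - 51) + √(238 + 77))² = (-275 + √315)² = (-275 + 3*√35)²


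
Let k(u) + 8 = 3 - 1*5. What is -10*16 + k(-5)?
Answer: -170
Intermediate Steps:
k(u) = -10 (k(u) = -8 + (3 - 1*5) = -8 + (3 - 5) = -8 - 2 = -10)
-10*16 + k(-5) = -10*16 - 10 = -160 - 10 = -170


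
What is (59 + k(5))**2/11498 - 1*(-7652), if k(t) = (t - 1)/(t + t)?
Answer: 2199655609/287450 ≈ 7652.3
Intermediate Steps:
k(t) = (-1 + t)/(2*t) (k(t) = (-1 + t)/((2*t)) = (-1 + t)*(1/(2*t)) = (-1 + t)/(2*t))
(59 + k(5))**2/11498 - 1*(-7652) = (59 + (1/2)*(-1 + 5)/5)**2/11498 - 1*(-7652) = (59 + (1/2)*(1/5)*4)**2*(1/11498) + 7652 = (59 + 2/5)**2*(1/11498) + 7652 = (297/5)**2*(1/11498) + 7652 = (88209/25)*(1/11498) + 7652 = 88209/287450 + 7652 = 2199655609/287450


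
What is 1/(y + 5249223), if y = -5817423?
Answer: -1/568200 ≈ -1.7599e-6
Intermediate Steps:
1/(y + 5249223) = 1/(-5817423 + 5249223) = 1/(-568200) = -1/568200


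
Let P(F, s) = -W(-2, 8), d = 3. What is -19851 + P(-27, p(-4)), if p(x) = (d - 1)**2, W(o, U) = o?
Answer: -19849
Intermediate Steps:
p(x) = 4 (p(x) = (3 - 1)**2 = 2**2 = 4)
P(F, s) = 2 (P(F, s) = -1*(-2) = 2)
-19851 + P(-27, p(-4)) = -19851 + 2 = -19849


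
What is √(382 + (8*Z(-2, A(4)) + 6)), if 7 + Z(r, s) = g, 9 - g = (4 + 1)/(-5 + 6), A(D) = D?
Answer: 2*√91 ≈ 19.079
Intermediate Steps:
g = 4 (g = 9 - (4 + 1)/(-5 + 6) = 9 - 5/1 = 9 - 5 = 4)
Z(r, s) = -3 (Z(r, s) = -7 + 4 = -3)
√(382 + (8*Z(-2, A(4)) + 6)) = √(382 + (8*(-3) + 6)) = √(382 + (-24 + 6)) = √(382 - 18) = √364 = 2*√91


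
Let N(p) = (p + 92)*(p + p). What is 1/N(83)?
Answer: 1/29050 ≈ 3.4423e-5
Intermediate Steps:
N(p) = 2*p*(92 + p) (N(p) = (92 + p)*(2*p) = 2*p*(92 + p))
1/N(83) = 1/(2*83*(92 + 83)) = 1/(2*83*175) = 1/29050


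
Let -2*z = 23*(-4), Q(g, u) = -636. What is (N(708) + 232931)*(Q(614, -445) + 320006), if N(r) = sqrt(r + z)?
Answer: 74391173470 + 319370*sqrt(754) ≈ 7.4400e+10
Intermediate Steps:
z = 46 (z = -23*(-4)/2 = -1/2*(-92) = 46)
N(r) = sqrt(46 + r) (N(r) = sqrt(r + 46) = sqrt(46 + r))
(N(708) + 232931)*(Q(614, -445) + 320006) = (sqrt(46 + 708) + 232931)*(-636 + 320006) = (sqrt(754) + 232931)*319370 = (232931 + sqrt(754))*319370 = 74391173470 + 319370*sqrt(754)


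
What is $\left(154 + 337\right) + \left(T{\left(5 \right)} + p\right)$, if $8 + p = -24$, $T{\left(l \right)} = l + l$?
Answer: $469$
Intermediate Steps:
$T{\left(l \right)} = 2 l$
$p = -32$ ($p = -8 - 24 = -32$)
$\left(154 + 337\right) + \left(T{\left(5 \right)} + p\right) = \left(154 + 337\right) + \left(2 \cdot 5 - 32\right) = 491 + \left(10 - 32\right) = 491 - 22 = 469$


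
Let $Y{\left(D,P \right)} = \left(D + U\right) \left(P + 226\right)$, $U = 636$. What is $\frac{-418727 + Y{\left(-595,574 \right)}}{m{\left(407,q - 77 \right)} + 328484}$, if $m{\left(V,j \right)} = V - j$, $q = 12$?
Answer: $- \frac{385927}{328956} \approx -1.1732$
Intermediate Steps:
$Y{\left(D,P \right)} = \left(226 + P\right) \left(636 + D\right)$ ($Y{\left(D,P \right)} = \left(D + 636\right) \left(P + 226\right) = \left(636 + D\right) \left(226 + P\right) = \left(226 + P\right) \left(636 + D\right)$)
$\frac{-418727 + Y{\left(-595,574 \right)}}{m{\left(407,q - 77 \right)} + 328484} = \frac{-418727 + \left(143736 + 226 \left(-595\right) + 636 \cdot 574 - 341530\right)}{\left(407 - \left(12 - 77\right)\right) + 328484} = \frac{-418727 + \left(143736 - 134470 + 365064 - 341530\right)}{\left(407 - \left(12 - 77\right)\right) + 328484} = \frac{-418727 + 32800}{\left(407 - -65\right) + 328484} = - \frac{385927}{\left(407 + 65\right) + 328484} = - \frac{385927}{472 + 328484} = - \frac{385927}{328956}$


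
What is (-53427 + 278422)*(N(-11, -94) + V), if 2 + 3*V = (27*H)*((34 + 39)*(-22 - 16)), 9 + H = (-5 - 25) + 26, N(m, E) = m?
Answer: 219063906805/3 ≈ 7.3021e+10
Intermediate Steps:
H = -13 (H = -9 + ((-5 - 25) + 26) = -9 + (-30 + 26) = -9 - 4 = -13)
V = 973672/3 (V = -⅔ + ((27*(-13))*((34 + 39)*(-22 - 16)))/3 = -⅔ + (-25623*(-38))/3 = -⅔ + (-351*(-2774))/3 = -⅔ + (⅓)*973674 = -⅔ + 324558 = 973672/3 ≈ 3.2456e+5)
(-53427 + 278422)*(N(-11, -94) + V) = (-53427 + 278422)*(-11 + 973672/3) = 224995*(973639/3) = 219063906805/3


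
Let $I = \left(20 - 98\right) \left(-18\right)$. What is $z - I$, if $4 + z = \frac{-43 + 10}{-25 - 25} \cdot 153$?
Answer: $- \frac{65351}{50} \approx -1307.0$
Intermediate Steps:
$I = 1404$ ($I = \left(-78\right) \left(-18\right) = 1404$)
$z = \frac{4849}{50}$ ($z = -4 + \frac{-43 + 10}{-25 - 25} \cdot 153 = -4 + - \frac{33}{-50} \cdot 153 = -4 + \left(-33\right) \left(- \frac{1}{50}\right) 153 = -4 + \frac{33}{50} \cdot 153 = -4 + \frac{5049}{50} = \frac{4849}{50} \approx 96.98$)
$z - I = \frac{4849}{50} - 1404 = - \frac{65351}{50}$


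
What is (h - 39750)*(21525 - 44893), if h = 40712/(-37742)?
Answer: 17529332417008/18871 ≈ 9.2890e+8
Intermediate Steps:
h = -20356/18871 (h = 40712*(-1/37742) = -20356/18871 ≈ -1.0787)
(h - 39750)*(21525 - 44893) = (-20356/18871 - 39750)*(21525 - 44893) = -750142606/18871*(-23368) = 17529332417008/18871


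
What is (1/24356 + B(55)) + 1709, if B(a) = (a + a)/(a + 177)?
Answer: 301860660/176581 ≈ 1709.5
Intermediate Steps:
B(a) = 2*a/(177 + a) (B(a) = (2*a)/(177 + a) = 2*a/(177 + a))
(1/24356 + B(55)) + 1709 = (1/24356 + 2*55/(177 + 55)) + 1709 = (1/24356 + 2*55/232) + 1709 = (1/24356 + 2*55*(1/232)) + 1709 = (1/24356 + 55/116) + 1709 = 83731/176581 + 1709 = 301860660/176581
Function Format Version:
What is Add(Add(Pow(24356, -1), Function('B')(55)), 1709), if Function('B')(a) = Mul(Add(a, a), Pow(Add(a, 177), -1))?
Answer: Rational(301860660, 176581) ≈ 1709.5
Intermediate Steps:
Function('B')(a) = Mul(2, a, Pow(Add(177, a), -1)) (Function('B')(a) = Mul(Mul(2, a), Pow(Add(177, a), -1)) = Mul(2, a, Pow(Add(177, a), -1)))
Add(Add(Pow(24356, -1), Function('B')(55)), 1709) = Add(Add(Pow(24356, -1), Mul(2, 55, Pow(Add(177, 55), -1))), 1709) = Add(Add(Rational(1, 24356), Mul(2, 55, Pow(232, -1))), 1709) = Add(Add(Rational(1, 24356), Mul(2, 55, Rational(1, 232))), 1709) = Add(Add(Rational(1, 24356), Rational(55, 116)), 1709) = Add(Rational(83731, 176581), 1709) = Rational(301860660, 176581)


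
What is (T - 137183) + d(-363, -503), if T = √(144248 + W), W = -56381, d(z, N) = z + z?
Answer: -137909 + 3*√9763 ≈ -1.3761e+5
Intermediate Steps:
d(z, N) = 2*z
T = 3*√9763 (T = √(144248 - 56381) = √87867 = 3*√9763 ≈ 296.42)
(T - 137183) + d(-363, -503) = (3*√9763 - 137183) + 2*(-363) = (-137183 + 3*√9763) - 726 = -137909 + 3*√9763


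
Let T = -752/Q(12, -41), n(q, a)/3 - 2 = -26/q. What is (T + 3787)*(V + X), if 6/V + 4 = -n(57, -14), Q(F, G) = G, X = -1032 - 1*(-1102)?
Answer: 886655977/3362 ≈ 2.6373e+5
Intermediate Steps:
n(q, a) = 6 - 78/q (n(q, a) = 6 + 3*(-26/q) = 6 - 78/q)
X = 70 (X = -1032 + 1102 = 70)
V = -57/82 (V = 6/(-4 - (6 - 78/57)) = 6/(-4 - (6 - 78*1/57)) = 6/(-4 - (6 - 26/19)) = 6/(-4 - 1*88/19) = 6/(-4 - 88/19) = 6/(-164/19) = 6*(-19/164) = -57/82 ≈ -0.69512)
T = 752/41 (T = -752/(-41) = -752*(-1/41) = 752/41 ≈ 18.341)
(T + 3787)*(V + X) = (752/41 + 3787)*(-57/82 + 70) = (156019/41)*(5683/82) = 886655977/3362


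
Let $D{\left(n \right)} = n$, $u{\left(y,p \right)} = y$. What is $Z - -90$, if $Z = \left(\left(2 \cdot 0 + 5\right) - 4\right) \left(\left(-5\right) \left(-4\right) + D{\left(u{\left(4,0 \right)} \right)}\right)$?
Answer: $114$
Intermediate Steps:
$Z = 24$ ($Z = \left(\left(2 \cdot 0 + 5\right) - 4\right) \left(\left(-5\right) \left(-4\right) + 4\right) = \left(\left(0 + 5\right) - 4\right) \left(20 + 4\right) = \left(5 - 4\right) 24 = 1 \cdot 24 = 24$)
$Z - -90 = 24 - -90 = 24 + 90 = 114$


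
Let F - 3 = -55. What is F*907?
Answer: -47164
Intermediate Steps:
F = -52 (F = 3 - 55 = -52)
F*907 = -52*907 = -47164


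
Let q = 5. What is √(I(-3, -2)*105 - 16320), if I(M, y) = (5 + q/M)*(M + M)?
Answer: 2*I*√4605 ≈ 135.72*I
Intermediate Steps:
I(M, y) = 2*M*(5 + 5/M) (I(M, y) = (5 + 5/M)*(M + M) = (5 + 5/M)*(2*M) = 2*M*(5 + 5/M))
√(I(-3, -2)*105 - 16320) = √((10 + 10*(-3))*105 - 16320) = √((10 - 30)*105 - 16320) = √(-20*105 - 16320) = √(-2100 - 16320) = √(-18420) = 2*I*√4605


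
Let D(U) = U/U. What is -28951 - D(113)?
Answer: -28952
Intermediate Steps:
D(U) = 1
-28951 - D(113) = -28951 - 1*1 = -28951 - 1 = -28952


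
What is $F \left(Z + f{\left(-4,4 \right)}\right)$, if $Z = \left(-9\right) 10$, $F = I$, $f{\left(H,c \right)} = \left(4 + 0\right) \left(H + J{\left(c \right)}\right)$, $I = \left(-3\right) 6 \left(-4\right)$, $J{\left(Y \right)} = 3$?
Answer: $-6768$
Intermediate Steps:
$I = 72$ ($I = \left(-18\right) \left(-4\right) = 72$)
$f{\left(H,c \right)} = 12 + 4 H$ ($f{\left(H,c \right)} = \left(4 + 0\right) \left(H + 3\right) = 4 \left(3 + H\right) = 12 + 4 H$)
$F = 72$
$Z = -90$
$F \left(Z + f{\left(-4,4 \right)}\right) = 72 \left(-90 + \left(12 + 4 \left(-4\right)\right)\right) = 72 \left(-90 + \left(12 - 16\right)\right) = 72 \left(-90 - 4\right) = 72 \left(-94\right) = -6768$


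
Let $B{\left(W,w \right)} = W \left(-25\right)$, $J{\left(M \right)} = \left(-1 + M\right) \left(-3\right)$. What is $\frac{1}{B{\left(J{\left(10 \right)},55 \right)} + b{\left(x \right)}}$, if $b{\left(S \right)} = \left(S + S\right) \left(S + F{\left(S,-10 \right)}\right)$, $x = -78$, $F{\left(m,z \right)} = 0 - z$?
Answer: $\frac{1}{11283} \approx 8.8629 \cdot 10^{-5}$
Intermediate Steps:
$F{\left(m,z \right)} = - z$
$b{\left(S \right)} = 2 S \left(10 + S\right)$ ($b{\left(S \right)} = \left(S + S\right) \left(S - -10\right) = 2 S \left(S + 10\right) = 2 S \left(10 + S\right)$)
$J{\left(M \right)} = 3 - 3 M$
$B{\left(W,w \right)} = - 25 W$
$\frac{1}{B{\left(J{\left(10 \right)},55 \right)} + b{\left(x \right)}} = \frac{1}{- 25 \left(3 - 30\right) + 2 \left(-78\right) \left(10 - 78\right)} = \frac{1}{- 25 \left(3 - 30\right) + 2 \left(-78\right) \left(-68\right)} = \frac{1}{\left(-25\right) \left(-27\right) + 10608} = \frac{1}{675 + 10608} = \frac{1}{11283}$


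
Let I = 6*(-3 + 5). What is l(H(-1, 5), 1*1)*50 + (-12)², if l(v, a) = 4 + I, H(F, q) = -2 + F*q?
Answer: 944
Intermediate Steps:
I = 12 (I = 6*2 = 12)
l(v, a) = 16 (l(v, a) = 4 + 12 = 16)
l(H(-1, 5), 1*1)*50 + (-12)² = 16*50 + (-12)² = 800 + 144 = 944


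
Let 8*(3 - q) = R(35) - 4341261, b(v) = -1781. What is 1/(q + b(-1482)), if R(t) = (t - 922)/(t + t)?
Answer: 560/302893477 ≈ 1.8488e-6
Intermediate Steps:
R(t) = (-922 + t)/(2*t) (R(t) = (-922 + t)/((2*t)) = (-922 + t)*(1/(2*t)) = (-922 + t)/(2*t))
q = 303890837/560 (q = 3 - ((1/2)*(-922 + 35)/35 - 4341261)/8 = 3 - ((1/2)*(1/35)*(-887) - 4341261)/8 = 3 - (-887/70 - 4341261)/8 = 3 - 1/8*(-303889157/70) = 3 + 303889157/560 = 303890837/560 ≈ 5.4266e+5)
1/(q + b(-1482)) = 1/(303890837/560 - 1781) = 1/(302893477/560) = 560/302893477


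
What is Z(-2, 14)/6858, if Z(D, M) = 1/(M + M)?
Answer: 1/192024 ≈ 5.2077e-6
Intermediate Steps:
Z(D, M) = 1/(2*M)
Z(-2, 14)/6858 = ((½)/14)/6858 = ((½)*(1/14))*(1/6858) = (1/28)*(1/6858) = 1/192024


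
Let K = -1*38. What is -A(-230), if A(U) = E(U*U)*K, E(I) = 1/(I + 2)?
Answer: 19/26451 ≈ 0.00071831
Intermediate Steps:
E(I) = 1/(2 + I)
K = -38
A(U) = -38/(2 + U²) (A(U) = -38/(2 + U*U) = -38/(2 + U²))
-A(-230) = -(-38)/(2 + (-230)²) = -(-38)/(2 + 52900) = -(-38)/52902 = -1*(-19/26451) = 19/26451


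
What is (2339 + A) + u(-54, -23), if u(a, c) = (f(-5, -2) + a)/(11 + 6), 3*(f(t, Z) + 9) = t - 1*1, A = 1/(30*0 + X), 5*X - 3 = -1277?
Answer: 50575167/21658 ≈ 2335.2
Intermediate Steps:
X = -1274/5 (X = ⅗ + (⅕)*(-1277) = ⅗ - 1277/5 = -1274/5 ≈ -254.80)
A = -5/1274 (A = 1/(30*0 - 1274/5) = 1/(0 - 1274/5) = 1/(-1274/5) = -5/1274 ≈ -0.0039246)
f(t, Z) = -28/3 + t/3 (f(t, Z) = -9 + (t - 1*1)/3 = -9 + (t - 1)/3 = -9 + (-1 + t)/3 = -9 + (-⅓ + t/3) = -28/3 + t/3)
u(a, c) = -11/17 + a/17 (u(a, c) = ((-28/3 + (⅓)*(-5)) + a)/(11 + 6) = ((-28/3 - 5/3) + a)/17 = (-11 + a)*(1/17) = -11/17 + a/17)
(2339 + A) + u(-54, -23) = (2339 - 5/1274) + (-11/17 + (1/17)*(-54)) = 2979881/1274 + (-11/17 - 54/17) = 2979881/1274 - 65/17 = 50575167/21658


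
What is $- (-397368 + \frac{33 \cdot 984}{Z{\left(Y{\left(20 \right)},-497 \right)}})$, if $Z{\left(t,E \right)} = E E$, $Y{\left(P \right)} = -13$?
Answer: $\frac{98153439840}{247009} \approx 3.9737 \cdot 10^{5}$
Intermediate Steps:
$Z{\left(t,E \right)} = E^{2}$
$- (-397368 + \frac{33 \cdot 984}{Z{\left(Y{\left(20 \right)},-497 \right)}}) = - (-397368 + \frac{33 \cdot 984}{\left(-497\right)^{2}}) = - (-397368 + \frac{32472}{247009}) = \left(-1\right) \left(- \frac{98153439840}{247009}\right) = \frac{98153439840}{247009}$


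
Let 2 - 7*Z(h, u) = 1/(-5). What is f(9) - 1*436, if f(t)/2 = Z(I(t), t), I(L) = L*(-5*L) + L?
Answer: -15238/35 ≈ -435.37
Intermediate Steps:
I(L) = L - 5*L² (I(L) = -5*L² + L = L - 5*L²)
Z(h, u) = 11/35 (Z(h, u) = 2/7 - ⅐/(-5) = 2/7 - ⅐*(-⅕) = 2/7 + 1/35 = 11/35)
f(t) = 22/35 (f(t) = 2*(11/35) = 22/35)
f(9) - 1*436 = 22/35 - 1*436 = 22/35 - 436 = -15238/35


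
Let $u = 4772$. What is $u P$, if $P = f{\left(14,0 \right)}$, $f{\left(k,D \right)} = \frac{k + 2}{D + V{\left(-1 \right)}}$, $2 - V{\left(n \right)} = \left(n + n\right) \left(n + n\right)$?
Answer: $-38176$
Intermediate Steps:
$V{\left(n \right)} = 2 - 4 n^{2}$ ($V{\left(n \right)} = 2 - \left(n + n\right) \left(n + n\right) = 2 - 2 n 2 n = 2 - 4 n^{2}$)
$f{\left(k,D \right)} = \frac{2 + k}{-2 + D}$ ($f{\left(k,D \right)} = \frac{k + 2}{D + \left(2 - 4 \left(-1\right)^{2}\right)} = \frac{2 + k}{D + \left(2 - 4\right)} = \frac{2 + k}{D - 2} = \frac{2 + k}{-2 + D}$)
$P = -8$ ($P = \frac{2 + 14}{-2 + 0} = \frac{1}{-2} \cdot 16 = \left(- \frac{1}{2}\right) 16 = -8$)
$u P = 4772 \left(-8\right) = -38176$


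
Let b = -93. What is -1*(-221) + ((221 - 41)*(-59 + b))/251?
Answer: 28111/251 ≈ 112.00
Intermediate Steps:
-1*(-221) + ((221 - 41)*(-59 + b))/251 = -1*(-221) + ((221 - 41)*(-59 - 93))/251 = 221 + (180*(-152))/251 = 221 + (1/251)*(-27360) = 221 - 27360/251 = 28111/251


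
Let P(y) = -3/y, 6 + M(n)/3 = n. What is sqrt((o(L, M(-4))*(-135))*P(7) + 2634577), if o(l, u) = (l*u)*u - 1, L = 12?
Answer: sqrt(159709438)/7 ≈ 1805.4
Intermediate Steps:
M(n) = -18 + 3*n
o(l, u) = -1 + l*u**2 (o(l, u) = l*u**2 - 1 = -1 + l*u**2)
sqrt((o(L, M(-4))*(-135))*P(7) + 2634577) = sqrt(((-1 + 12*(-18 + 3*(-4))**2)*(-135))*(-3/7) + 2634577) = sqrt(((-1 + 12*(-18 - 12)**2)*(-135))*(-3*1/7) + 2634577) = sqrt(((-1 + 12*(-30)**2)*(-135))*(-3/7) + 2634577) = sqrt(((-1 + 12*900)*(-135))*(-3/7) + 2634577) = sqrt(((-1 + 10800)*(-135))*(-3/7) + 2634577) = sqrt((10799*(-135))*(-3/7) + 2634577) = sqrt(-1457865*(-3/7) + 2634577) = sqrt(4373595/7 + 2634577) = sqrt(22815634/7) = sqrt(159709438)/7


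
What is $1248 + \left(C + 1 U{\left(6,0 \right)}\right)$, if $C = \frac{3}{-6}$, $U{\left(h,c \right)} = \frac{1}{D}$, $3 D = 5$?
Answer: $\frac{12481}{10} \approx 1248.1$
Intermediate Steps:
$D = \frac{5}{3}$ ($D = \frac{1}{3} \cdot 5 = \frac{5}{3} \approx 1.6667$)
$U{\left(h,c \right)} = \frac{3}{5}$ ($U{\left(h,c \right)} = \frac{1}{\frac{5}{3}} = \frac{3}{5}$)
$C = - \frac{1}{2}$ ($C = 3 \left(- \frac{1}{6}\right) = - \frac{1}{2} \approx -0.5$)
$1248 + \left(C + 1 U{\left(6,0 \right)}\right) = 1248 + \left(- \frac{1}{2} + 1 \cdot \frac{3}{5}\right) = 1248 + \left(- \frac{1}{2} + \frac{3}{5}\right) = 1248 + \frac{1}{10} = \frac{12481}{10}$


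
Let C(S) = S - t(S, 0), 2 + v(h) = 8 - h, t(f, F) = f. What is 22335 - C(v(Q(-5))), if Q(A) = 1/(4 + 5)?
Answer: 22335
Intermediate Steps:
Q(A) = ⅑ (Q(A) = 1/9 = ⅑)
v(h) = 6 - h (v(h) = -2 + (8 - h) = 6 - h)
C(S) = 0 (C(S) = S - S = 0)
22335 - C(v(Q(-5))) = 22335 - 1*0 = 22335 + 0 = 22335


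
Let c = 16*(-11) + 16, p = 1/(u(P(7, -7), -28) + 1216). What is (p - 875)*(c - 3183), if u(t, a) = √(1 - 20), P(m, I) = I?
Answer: 227647639173/77825 + 3343*I*√19/1478675 ≈ 2.9251e+6 + 0.0098546*I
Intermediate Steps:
u(t, a) = I*√19 (u(t, a) = √(-19) = I*√19)
p = 1/(1216 + I*√19) (p = 1/(I*√19 + 1216) = 1/(1216 + I*√19) ≈ 0.00082236 - 2.948e-6*I)
c = -160 (c = -176 + 16 = -160)
(p - 875)*(c - 3183) = ((64/77825 - I*√19/1478675) - 875)*(-160 - 3183) = (-68096811/77825 - I*√19/1478675)*(-3343) = 227647639173/77825 + 3343*I*√19/1478675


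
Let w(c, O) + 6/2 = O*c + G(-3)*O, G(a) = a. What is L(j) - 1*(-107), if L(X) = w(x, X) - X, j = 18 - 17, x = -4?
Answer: 96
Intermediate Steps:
w(c, O) = -3 - 3*O + O*c (w(c, O) = -3 + (O*c - 3*O) = -3 + (-3*O + O*c) = -3 - 3*O + O*c)
j = 1
L(X) = -3 - 8*X (L(X) = (-3 - 3*X + X*(-4)) - X = (-3 - 3*X - 4*X) - X = (-3 - 7*X) - X = -3 - 8*X)
L(j) - 1*(-107) = (-3 - 8*1) - 1*(-107) = (-3 - 8) + 107 = -11 + 107 = 96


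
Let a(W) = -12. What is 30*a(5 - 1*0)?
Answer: -360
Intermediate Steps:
30*a(5 - 1*0) = 30*(-12) = -360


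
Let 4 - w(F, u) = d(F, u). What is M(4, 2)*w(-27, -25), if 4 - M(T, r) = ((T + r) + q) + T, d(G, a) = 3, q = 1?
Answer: -7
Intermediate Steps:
w(F, u) = 1 (w(F, u) = 4 - 1*3 = 4 - 3 = 1)
M(T, r) = 3 - r - 2*T (M(T, r) = 4 - (((T + r) + 1) + T) = 4 - ((1 + T + r) + T) = 4 - (1 + r + 2*T) = 4 + (-1 - r - 2*T) = 3 - r - 2*T)
M(4, 2)*w(-27, -25) = (3 - 1*2 - 2*4)*1 = (3 - 2 - 8)*1 = -7*1 = -7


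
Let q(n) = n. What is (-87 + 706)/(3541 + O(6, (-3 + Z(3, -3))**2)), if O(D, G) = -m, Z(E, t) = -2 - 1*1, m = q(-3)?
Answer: 619/3544 ≈ 0.17466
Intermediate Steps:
m = -3
Z(E, t) = -3 (Z(E, t) = -2 - 1 = -3)
O(D, G) = 3 (O(D, G) = -1*(-3) = 3)
(-87 + 706)/(3541 + O(6, (-3 + Z(3, -3))**2)) = (-87 + 706)/(3541 + 3) = 619/3544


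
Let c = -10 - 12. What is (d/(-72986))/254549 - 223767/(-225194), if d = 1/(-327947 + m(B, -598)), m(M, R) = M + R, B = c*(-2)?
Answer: 341415868064313685508/343593134791435034729 ≈ 0.99366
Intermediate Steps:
c = -22
B = 44 (B = -22*(-2) = 44)
d = -1/328501 (d = 1/(-327947 + (44 - 598)) = 1/(-327947 - 554) = 1/(-328501) = -1/328501 ≈ -3.0441e-6)
(d/(-72986))/254549 - 223767/(-225194) = -1/328501/(-72986)/254549 - 223767/(-225194) = -1/328501*(-1/72986)*(1/254549) - 223767*(-1/225194) = (1/23975973986)*(1/254549) + 223767/225194 = 1/6103060202162314 + 223767/225194 = 341415868064313685508/343593134791435034729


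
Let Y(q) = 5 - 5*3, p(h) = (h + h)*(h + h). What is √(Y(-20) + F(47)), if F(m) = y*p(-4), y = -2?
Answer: I*√138 ≈ 11.747*I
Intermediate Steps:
p(h) = 4*h² (p(h) = (2*h)*(2*h) = 4*h²)
Y(q) = -10 (Y(q) = 5 - 15 = -10)
F(m) = -128 (F(m) = -8*(-4)² = -8*16 = -2*64 = -128)
√(Y(-20) + F(47)) = √(-10 - 128) = √(-138) = I*√138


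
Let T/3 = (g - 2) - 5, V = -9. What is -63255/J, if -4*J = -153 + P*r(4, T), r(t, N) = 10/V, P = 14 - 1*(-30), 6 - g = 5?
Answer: -2277180/1817 ≈ -1253.3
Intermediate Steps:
g = 1 (g = 6 - 1*5 = 6 - 5 = 1)
T = -18 (T = 3*((1 - 2) - 5) = 3*(-1 - 5) = 3*(-6) = -18)
P = 44 (P = 14 + 30 = 44)
r(t, N) = -10/9 (r(t, N) = 10/(-9) = 10*(-⅑) = -10/9)
J = 1817/36 (J = -(-153 + 44*(-10/9))/4 = -(-153 - 440/9)/4 = -¼*(-1817/9) = 1817/36 ≈ 50.472)
-63255/J = -63255/1817/36 = -63255*36/1817 = -2277180/1817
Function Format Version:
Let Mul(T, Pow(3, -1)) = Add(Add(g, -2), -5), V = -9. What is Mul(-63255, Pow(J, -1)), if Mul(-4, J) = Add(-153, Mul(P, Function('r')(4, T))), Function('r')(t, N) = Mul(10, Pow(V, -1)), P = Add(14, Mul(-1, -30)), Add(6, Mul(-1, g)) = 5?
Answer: Rational(-2277180, 1817) ≈ -1253.3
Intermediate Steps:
g = 1 (g = Add(6, Mul(-1, 5)) = Add(6, -5) = 1)
T = -18 (T = Mul(3, Add(Add(1, -2), -5)) = Mul(3, Add(-1, -5)) = Mul(3, -6) = -18)
P = 44 (P = Add(14, 30) = 44)
Function('r')(t, N) = Rational(-10, 9) (Function('r')(t, N) = Mul(10, Pow(-9, -1)) = Mul(10, Rational(-1, 9)) = Rational(-10, 9))
J = Rational(1817, 36) (J = Mul(Rational(-1, 4), Add(-153, Mul(44, Rational(-10, 9)))) = Mul(Rational(-1, 4), Add(-153, Rational(-440, 9))) = Mul(Rational(-1, 4), Rational(-1817, 9)) = Rational(1817, 36) ≈ 50.472)
Mul(-63255, Pow(J, -1)) = Mul(-63255, Pow(Rational(1817, 36), -1)) = Mul(-63255, Rational(36, 1817)) = Rational(-2277180, 1817)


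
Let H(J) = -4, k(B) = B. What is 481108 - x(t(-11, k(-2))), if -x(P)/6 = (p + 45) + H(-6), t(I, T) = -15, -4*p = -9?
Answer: 962735/2 ≈ 4.8137e+5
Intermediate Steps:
p = 9/4 (p = -¼*(-9) = 9/4 ≈ 2.2500)
x(P) = -519/2 (x(P) = -6*((9/4 + 45) - 4) = -6*(189/4 - 4) = -6*173/4 = -519/2)
481108 - x(t(-11, k(-2))) = 481108 - 1*(-519/2) = 481108 + 519/2 = 962735/2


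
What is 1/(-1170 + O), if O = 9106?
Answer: 1/7936 ≈ 0.00012601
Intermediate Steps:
1/(-1170 + O) = 1/(-1170 + 9106) = 1/7936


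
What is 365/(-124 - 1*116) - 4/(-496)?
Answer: -2251/1488 ≈ -1.5128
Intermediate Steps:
365/(-124 - 1*116) - 4/(-496) = 365/(-124 - 116) - 4*(-1/496) = 365/(-240) + 1/124 = 365*(-1/240) + 1/124 = -73/48 + 1/124 = -2251/1488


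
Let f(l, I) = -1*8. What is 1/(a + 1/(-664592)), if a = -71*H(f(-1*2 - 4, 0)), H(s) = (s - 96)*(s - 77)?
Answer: -664592/417124522881 ≈ -1.5933e-6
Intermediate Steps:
f(l, I) = -8
H(s) = (-96 + s)*(-77 + s)
a = -627640 (a = -71*(7392 + (-8)² - 173*(-8)) = -71*(7392 + 64 + 1384) = -71*8840 = -627640)
1/(a + 1/(-664592)) = 1/(-627640 + 1/(-664592)) = 1/(-627640 - 1/664592) = 1/(-417124522881/664592) = -664592/417124522881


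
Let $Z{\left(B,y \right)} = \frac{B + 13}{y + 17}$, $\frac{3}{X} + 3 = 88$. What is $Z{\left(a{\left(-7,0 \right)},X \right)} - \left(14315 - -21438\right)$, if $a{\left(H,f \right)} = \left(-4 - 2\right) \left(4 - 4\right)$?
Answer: $- \frac{51769239}{1448} \approx -35752.0$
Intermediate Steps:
$X = \frac{3}{85}$ ($X = \frac{3}{-3 + 88} = \frac{3}{85} \approx 0.035294$)
$a{\left(H,f \right)} = 0$ ($a{\left(H,f \right)} = \left(-6\right) 0 = 0$)
$Z{\left(B,y \right)} = \frac{13 + B}{17 + y}$
$Z{\left(a{\left(-7,0 \right)},X \right)} - \left(14315 - -21438\right) = \frac{13 + 0}{17 + \frac{3}{85}} - \left(14315 - -21438\right) = \frac{1}{\frac{1448}{85}} \cdot 13 - \left(14315 + 21438\right) = \frac{85}{1448} \cdot 13 - 35753 = \frac{1105}{1448} - 35753 = - \frac{51769239}{1448}$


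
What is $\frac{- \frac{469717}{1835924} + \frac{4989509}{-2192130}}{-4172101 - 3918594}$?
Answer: $\frac{5095020024263}{16280841138962546700} \approx 3.1295 \cdot 10^{-7}$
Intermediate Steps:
$\frac{- \frac{469717}{1835924} + \frac{4989509}{-2192130}}{-4172101 - 3918594} = \frac{\left(-469717\right) \frac{1}{1835924} + 4989509 \left(- \frac{1}{2192130}\right)}{-4172101 - 3918594} = \frac{- \frac{469717}{1835924} - \frac{4989509}{2192130}}{-8090695} = \left(- \frac{5095020024263}{2012292039060}\right) \left(- \frac{1}{8090695}\right) = \frac{5095020024263}{16280841138962546700}$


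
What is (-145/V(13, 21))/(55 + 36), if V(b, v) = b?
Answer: -145/1183 ≈ -0.12257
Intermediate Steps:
(-145/V(13, 21))/(55 + 36) = (-145/13)/(55 + 36) = (-145*1/13)/91 = (1/91)*(-145/13) = -145/1183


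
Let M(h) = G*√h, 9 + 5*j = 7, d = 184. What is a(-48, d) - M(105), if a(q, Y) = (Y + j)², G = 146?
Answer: 842724/25 - 146*√105 ≈ 32213.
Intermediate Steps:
j = -⅖ (j = -9/5 + (⅕)*7 = -9/5 + 7/5 = -⅖ ≈ -0.40000)
a(q, Y) = (-⅖ + Y)² (a(q, Y) = (Y - ⅖)² = (-⅖ + Y)²)
M(h) = 146*√h
a(-48, d) - M(105) = (-2 + 5*184)²/25 - 146*√105 = (-2 + 920)²/25 - 146*√105 = (1/25)*918² - 146*√105 = (1/25)*842724 - 146*√105 = 842724/25 - 146*√105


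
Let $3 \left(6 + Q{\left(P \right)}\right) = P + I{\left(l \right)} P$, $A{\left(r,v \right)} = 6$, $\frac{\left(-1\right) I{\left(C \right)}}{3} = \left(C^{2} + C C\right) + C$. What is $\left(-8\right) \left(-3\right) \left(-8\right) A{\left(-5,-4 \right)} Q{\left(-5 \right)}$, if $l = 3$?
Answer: $-112128$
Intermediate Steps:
$I{\left(C \right)} = - 6 C^{2} - 3 C$ ($I{\left(C \right)} = - 3 \left(\left(C^{2} + C C\right) + C\right) = - 3 \left(\left(C^{2} + C^{2}\right) + C\right) = - 3 \left(2 C^{2} + C\right) = - 3 \left(C + 2 C^{2}\right) = - 6 C^{2} - 3 C$)
$Q{\left(P \right)} = -6 - \frac{62 P}{3}$ ($Q{\left(P \right)} = -6 + \frac{P + \left(-3\right) 3 \left(1 + 2 \cdot 3\right) P}{3} = -6 + \frac{P + \left(-3\right) 3 \left(1 + 6\right) P}{3} = -6 + \frac{P + \left(-3\right) 3 \cdot 7 P}{3} = -6 + \frac{P - 63 P}{3} = -6 + \frac{\left(-62\right) P}{3} = -6 - \frac{62 P}{3}$)
$\left(-8\right) \left(-3\right) \left(-8\right) A{\left(-5,-4 \right)} Q{\left(-5 \right)} = \left(-8\right) \left(-3\right) \left(-8\right) 6 \left(-6 - - \frac{310}{3}\right) = 24 \left(-8\right) 6 \left(-6 + \frac{310}{3}\right) = - 192 \cdot 6 \cdot \frac{292}{3} = \left(-192\right) 584 = -112128$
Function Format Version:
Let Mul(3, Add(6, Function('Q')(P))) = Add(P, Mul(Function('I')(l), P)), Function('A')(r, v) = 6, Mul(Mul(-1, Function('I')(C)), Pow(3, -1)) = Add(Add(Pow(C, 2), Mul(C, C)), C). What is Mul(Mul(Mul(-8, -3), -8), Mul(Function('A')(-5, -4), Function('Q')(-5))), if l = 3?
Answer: -112128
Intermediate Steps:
Function('I')(C) = Add(Mul(-6, Pow(C, 2)), Mul(-3, C)) (Function('I')(C) = Mul(-3, Add(Add(Pow(C, 2), Mul(C, C)), C)) = Mul(-3, Add(Add(Pow(C, 2), Pow(C, 2)), C)) = Mul(-3, Add(Mul(2, Pow(C, 2)), C)) = Mul(-3, Add(C, Mul(2, Pow(C, 2)))) = Add(Mul(-6, Pow(C, 2)), Mul(-3, C)))
Function('Q')(P) = Add(-6, Mul(Rational(-62, 3), P)) (Function('Q')(P) = Add(-6, Mul(Rational(1, 3), Add(P, Mul(Mul(-3, 3, Add(1, Mul(2, 3))), P)))) = Add(-6, Mul(Rational(1, 3), Add(P, Mul(Mul(-3, 3, Add(1, 6)), P)))) = Add(-6, Mul(Rational(1, 3), Add(P, Mul(Mul(-3, 3, 7), P)))) = Add(-6, Mul(Rational(1, 3), Add(P, Mul(-63, P)))) = Add(-6, Mul(Rational(1, 3), Mul(-62, P))) = Add(-6, Mul(Rational(-62, 3), P)))
Mul(Mul(Mul(-8, -3), -8), Mul(Function('A')(-5, -4), Function('Q')(-5))) = Mul(Mul(Mul(-8, -3), -8), Mul(6, Add(-6, Mul(Rational(-62, 3), -5)))) = Mul(Mul(24, -8), Mul(6, Add(-6, Rational(310, 3)))) = Mul(-192, Mul(6, Rational(292, 3))) = Mul(-192, 584) = -112128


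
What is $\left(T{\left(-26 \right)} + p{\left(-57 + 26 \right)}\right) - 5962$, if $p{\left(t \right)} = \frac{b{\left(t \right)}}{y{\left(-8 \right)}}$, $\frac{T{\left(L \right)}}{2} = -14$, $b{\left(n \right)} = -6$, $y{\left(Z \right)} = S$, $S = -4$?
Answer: $- \frac{11977}{2} \approx -5988.5$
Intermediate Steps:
$y{\left(Z \right)} = -4$
$T{\left(L \right)} = -28$ ($T{\left(L \right)} = 2 \left(-14\right) = -28$)
$p{\left(t \right)} = \frac{3}{2}$ ($p{\left(t \right)} = - \frac{6}{-4} = \left(-6\right) \left(- \frac{1}{4}\right) = \frac{3}{2}$)
$\left(T{\left(-26 \right)} + p{\left(-57 + 26 \right)}\right) - 5962 = \left(-28 + \frac{3}{2}\right) - 5962 = - \frac{53}{2} - 5962 = - \frac{11977}{2}$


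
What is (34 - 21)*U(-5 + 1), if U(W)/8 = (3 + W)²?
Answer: 104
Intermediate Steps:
U(W) = 8*(3 + W)²
(34 - 21)*U(-5 + 1) = (34 - 21)*(8*(3 + (-5 + 1))²) = 13*(8*(3 - 4)²) = 13*(8*(-1)²) = 13*(8*1) = 13*8 = 104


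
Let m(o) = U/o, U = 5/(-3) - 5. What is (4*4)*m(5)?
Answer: -64/3 ≈ -21.333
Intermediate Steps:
U = -20/3 (U = 5*(-⅓) - 5 = -5/3 - 5 = -20/3 ≈ -6.6667)
m(o) = -20/(3*o)
(4*4)*m(5) = (4*4)*(-20/3/5) = 16*(-20/3*⅕) = 16*(-4/3) = -64/3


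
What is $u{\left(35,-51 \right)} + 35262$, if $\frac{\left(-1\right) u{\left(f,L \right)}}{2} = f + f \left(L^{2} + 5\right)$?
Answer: $-147228$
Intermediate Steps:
$u{\left(f,L \right)} = - 2 f - 2 f \left(5 + L^{2}\right)$ ($u{\left(f,L \right)} = - 2 \left(f + f \left(L^{2} + 5\right)\right) = - 2 \left(f + f \left(5 + L^{2}\right)\right) = - 2 f - 2 f \left(5 + L^{2}\right)$)
$u{\left(35,-51 \right)} + 35262 = \left(-2\right) 35 \left(6 + \left(-51\right)^{2}\right) + 35262 = \left(-2\right) 35 \left(6 + 2601\right) + 35262 = \left(-2\right) 35 \cdot 2607 + 35262 = -182490 + 35262 = -147228$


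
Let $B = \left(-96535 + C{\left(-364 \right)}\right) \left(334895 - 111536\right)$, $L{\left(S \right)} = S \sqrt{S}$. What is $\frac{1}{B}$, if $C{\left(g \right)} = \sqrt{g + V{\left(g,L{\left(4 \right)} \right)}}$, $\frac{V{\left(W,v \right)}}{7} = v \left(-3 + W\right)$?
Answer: $- \frac{96535}{2081488583186619} - \frac{2 i \sqrt{581}}{693829527728873} \approx -4.6378 \cdot 10^{-11} - 6.9481 \cdot 10^{-14} i$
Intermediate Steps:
$L{\left(S \right)} = S^{\frac{3}{2}}$
$V{\left(W,v \right)} = 7 v \left(-3 + W\right)$
$C{\left(g \right)} = \sqrt{-168 + 57 g}$ ($C{\left(g \right)} = \sqrt{g + 7 \cdot 4^{\frac{3}{2}} \left(-3 + g\right)} = \sqrt{g + 7 \cdot 8 \left(-3 + g\right)} = \sqrt{g + \left(-168 + 56 g\right)} = \sqrt{-168 + 57 g}$)
$B = -21561961065 + 1340154 i \sqrt{581}$ ($B = \left(-96535 + \sqrt{-168 + 57 \left(-364\right)}\right) \left(334895 - 111536\right) = \left(-96535 + \sqrt{-168 - 20748}\right) 223359 = \left(-96535 + \sqrt{-20916}\right) 223359 = \left(-96535 + 6 i \sqrt{581}\right) 223359 = -21561961065 + 1340154 i \sqrt{581} \approx -2.1562 \cdot 10^{10} + 3.2303 \cdot 10^{7} i$)
$\frac{1}{B} = \frac{1}{-21561961065 + 1340154 i \sqrt{581}}$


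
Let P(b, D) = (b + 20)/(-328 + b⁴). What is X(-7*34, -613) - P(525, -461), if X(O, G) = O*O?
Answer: 4303195982982723/75969140297 ≈ 56644.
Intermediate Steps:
P(b, D) = (20 + b)/(-328 + b⁴)
X(O, G) = O²
X(-7*34, -613) - P(525, -461) = (-7*34)² - (20 + 525)/(-328 + 525⁴) = (-238)² - 545/(-328 + 75969140625) = 56644 - 545/75969140297 = 4303195982982723/75969140297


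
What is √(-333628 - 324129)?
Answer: I*√657757 ≈ 811.02*I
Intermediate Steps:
√(-333628 - 324129) = √(-657757) = I*√657757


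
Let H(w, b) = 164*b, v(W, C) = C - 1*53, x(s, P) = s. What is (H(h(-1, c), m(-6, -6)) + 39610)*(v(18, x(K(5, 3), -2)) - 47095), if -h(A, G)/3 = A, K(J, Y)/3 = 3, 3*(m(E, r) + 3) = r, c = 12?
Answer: -1828521810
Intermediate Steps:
m(E, r) = -3 + r/3
K(J, Y) = 9 (K(J, Y) = 3*3 = 9)
h(A, G) = -3*A
v(W, C) = -53 + C (v(W, C) = C - 53 = -53 + C)
(H(h(-1, c), m(-6, -6)) + 39610)*(v(18, x(K(5, 3), -2)) - 47095) = (164*(-3 + (1/3)*(-6)) + 39610)*((-53 + 9) - 47095) = (164*(-3 - 2) + 39610)*(-44 - 47095) = (164*(-5) + 39610)*(-47139) = (-820 + 39610)*(-47139) = 38790*(-47139) = -1828521810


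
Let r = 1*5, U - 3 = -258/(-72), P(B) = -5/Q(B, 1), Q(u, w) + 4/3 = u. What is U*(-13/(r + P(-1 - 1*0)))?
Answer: -7189/600 ≈ -11.982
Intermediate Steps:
Q(u, w) = -4/3 + u
P(B) = -5/(-4/3 + B)
U = 79/12 (U = 3 - 258/(-72) = 3 - 258*(-1/72) = 3 + 43/12 = 79/12 ≈ 6.5833)
r = 5
U*(-13/(r + P(-1 - 1*0))) = 79*(-13/(5 - 15/(-4 + 3*(-1 - 1*0))))/12 = 79*(-13/(5 - 15/(-4 + 3*(-1 + 0))))/12 = 79*(-13/(5 - 15/(-4 + 3*(-1))))/12 = 79*(-13/(5 - 15/(-4 - 3)))/12 = 79*(-13/(5 - 15/(-7)))/12 = 79*(-13/(5 - 15*(-⅐)))/12 = 79*(-13/(5 + 15/7))/12 = 79*(-13/50/7)/12 = 79*(-13*7/50)/12 = (79/12)*(-91/50) = -7189/600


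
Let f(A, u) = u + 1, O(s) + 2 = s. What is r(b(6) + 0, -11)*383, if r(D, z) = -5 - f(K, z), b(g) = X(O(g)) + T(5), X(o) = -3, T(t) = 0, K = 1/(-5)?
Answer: 1915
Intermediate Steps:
O(s) = -2 + s
K = -1/5 (K = 1*(-1/5) = -1/5 ≈ -0.20000)
b(g) = -3 (b(g) = -3 + 0 = -3)
f(A, u) = 1 + u
r(D, z) = -6 - z (r(D, z) = -5 - (1 + z) = -5 + (-1 - z) = -6 - z)
r(b(6) + 0, -11)*383 = (-6 - 1*(-11))*383 = (-6 + 11)*383 = 5*383 = 1915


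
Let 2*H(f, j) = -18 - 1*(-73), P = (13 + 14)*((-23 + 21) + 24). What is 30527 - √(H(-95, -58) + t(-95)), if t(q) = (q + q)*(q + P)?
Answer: 30527 - I*√379130/2 ≈ 30527.0 - 307.87*I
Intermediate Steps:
P = 594 (P = 27*(-2 + 24) = 27*22 = 594)
H(f, j) = 55/2 (H(f, j) = (-18 - 1*(-73))/2 = (-18 + 73)/2 = (½)*55 = 55/2)
t(q) = 2*q*(594 + q) (t(q) = (q + q)*(q + 594) = (2*q)*(594 + q) = 2*q*(594 + q))
30527 - √(H(-95, -58) + t(-95)) = 30527 - √(55/2 + 2*(-95)*(594 - 95)) = 30527 - √(55/2 + 2*(-95)*499) = 30527 - √(55/2 - 94810) = 30527 - √(-189565/2) = 30527 - I*√379130/2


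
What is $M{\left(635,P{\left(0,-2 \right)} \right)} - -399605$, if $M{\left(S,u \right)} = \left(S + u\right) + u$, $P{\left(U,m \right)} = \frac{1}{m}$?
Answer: $400239$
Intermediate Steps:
$M{\left(S,u \right)} = S + 2 u$
$M{\left(635,P{\left(0,-2 \right)} \right)} - -399605 = \left(635 + \frac{2}{-2}\right) - -399605 = \left(635 + 2 \left(- \frac{1}{2}\right)\right) + 399605 = \left(635 - 1\right) + 399605 = 634 + 399605 = 400239$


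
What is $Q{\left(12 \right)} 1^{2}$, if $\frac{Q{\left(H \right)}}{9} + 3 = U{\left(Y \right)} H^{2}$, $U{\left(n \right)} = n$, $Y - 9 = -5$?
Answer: $5157$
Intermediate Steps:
$Y = 4$ ($Y = 9 - 5 = 4$)
$Q{\left(H \right)} = -27 + 36 H^{2}$ ($Q{\left(H \right)} = -27 + 9 \cdot 4 H^{2} = -27 + 36 H^{2}$)
$Q{\left(12 \right)} 1^{2} = \left(-27 + 36 \cdot 12^{2}\right) 1^{2} = \left(-27 + 36 \cdot 144\right) 1 = \left(-27 + 5184\right) 1 = 5157 \cdot 1 = 5157$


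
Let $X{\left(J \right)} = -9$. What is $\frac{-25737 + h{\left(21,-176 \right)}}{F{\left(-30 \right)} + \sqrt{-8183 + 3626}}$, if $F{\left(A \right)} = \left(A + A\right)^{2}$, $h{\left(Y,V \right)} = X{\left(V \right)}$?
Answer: $- \frac{30895200}{4321519} + \frac{60074 i \sqrt{93}}{4321519} \approx -7.1492 + 0.13406 i$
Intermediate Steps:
$h{\left(Y,V \right)} = -9$
$F{\left(A \right)} = 4 A^{2}$ ($F{\left(A \right)} = \left(2 A\right)^{2} = 4 A^{2}$)
$\frac{-25737 + h{\left(21,-176 \right)}}{F{\left(-30 \right)} + \sqrt{-8183 + 3626}} = \frac{-25737 - 9}{4 \left(-30\right)^{2} + \sqrt{-8183 + 3626}} = - \frac{25746}{4 \cdot 900 + \sqrt{-4557}} = - \frac{25746}{3600 + 7 i \sqrt{93}}$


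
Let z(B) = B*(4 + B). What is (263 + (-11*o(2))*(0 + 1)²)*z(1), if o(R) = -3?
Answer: 1480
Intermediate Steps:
(263 + (-11*o(2))*(0 + 1)²)*z(1) = (263 + (-11*(-3))*(0 + 1)²)*(1*(4 + 1)) = (263 + 33*1²)*(1*5) = (263 + 33*1)*5 = (263 + 33)*5 = 296*5 = 1480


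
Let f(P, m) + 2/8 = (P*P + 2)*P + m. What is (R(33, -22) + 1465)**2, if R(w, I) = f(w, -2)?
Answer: 22458918769/16 ≈ 1.4037e+9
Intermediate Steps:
f(P, m) = -1/4 + m + P*(2 + P**2) (f(P, m) = -1/4 + ((P*P + 2)*P + m) = -1/4 + ((P**2 + 2)*P + m) = -1/4 + ((2 + P**2)*P + m) = -1/4 + (P*(2 + P**2) + m) = -1/4 + (m + P*(2 + P**2)) = -1/4 + m + P*(2 + P**2))
R(w, I) = -9/4 + w**3 + 2*w (R(w, I) = -1/4 - 2 + w**3 + 2*w = -9/4 + w**3 + 2*w)
(R(33, -22) + 1465)**2 = ((-9/4 + 33**3 + 2*33) + 1465)**2 = ((-9/4 + 35937 + 66) + 1465)**2 = (144003/4 + 1465)**2 = (149863/4)**2 = 22458918769/16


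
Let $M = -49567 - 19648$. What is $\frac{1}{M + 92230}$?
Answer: $\frac{1}{23015} \approx 4.345 \cdot 10^{-5}$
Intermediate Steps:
$M = -69215$
$\frac{1}{M + 92230} = \frac{1}{-69215 + 92230} = \frac{1}{23015}$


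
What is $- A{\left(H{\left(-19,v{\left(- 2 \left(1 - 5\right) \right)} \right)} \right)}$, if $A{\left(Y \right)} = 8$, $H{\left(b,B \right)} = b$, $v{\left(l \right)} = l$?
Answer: $-8$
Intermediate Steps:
$- A{\left(H{\left(-19,v{\left(- 2 \left(1 - 5\right) \right)} \right)} \right)} = \left(-1\right) 8 = -8$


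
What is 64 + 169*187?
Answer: 31667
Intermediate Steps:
64 + 169*187 = 64 + 31603 = 31667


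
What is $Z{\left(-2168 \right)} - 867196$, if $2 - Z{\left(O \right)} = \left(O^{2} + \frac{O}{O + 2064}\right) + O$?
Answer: $- \frac{72348521}{13} \approx -5.5653 \cdot 10^{6}$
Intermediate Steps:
$Z{\left(O \right)} = 2 - O - O^{2} - \frac{O}{2064 + O}$ ($Z{\left(O \right)} = 2 - \left(\left(O^{2} + \frac{O}{O + 2064}\right) + O\right) = 2 - \left(\left(O^{2} + \frac{O}{2064 + O}\right) + O\right) = 2 - \left(O + O^{2} + \frac{O}{2064 + O}\right) = 2 - O - O^{2} - \frac{O}{2064 + O}$)
$Z{\left(-2168 \right)} - 867196 = \frac{4128 - \left(-2168\right)^{3} - 2065 \left(-2168\right)^{2} - -4472584}{2064 - 2168} - 867196 = \frac{4128 - -10190085632 - 9705962560 + 4472584}{-104} - 867196 = - \frac{4128 + 10190085632 - 9705962560 + 4472584}{104} - 867196 = \left(- \frac{1}{104}\right) 488599784 - 867196 = - \frac{61074973}{13} - 867196 = - \frac{72348521}{13}$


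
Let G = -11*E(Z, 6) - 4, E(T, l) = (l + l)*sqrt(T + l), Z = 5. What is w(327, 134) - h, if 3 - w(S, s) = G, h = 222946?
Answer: -222939 + 132*sqrt(11) ≈ -2.2250e+5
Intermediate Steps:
E(T, l) = 2*l*sqrt(T + l) (E(T, l) = (2*l)*sqrt(T + l) = 2*l*sqrt(T + l))
G = -4 - 132*sqrt(11) (G = -22*6*sqrt(5 + 6) - 4 = -22*6*sqrt(11) - 4 = -132*sqrt(11) - 4 = -4 - 132*sqrt(11) ≈ -441.79)
w(S, s) = 7 + 132*sqrt(11) (w(S, s) = 3 - (-4 - 132*sqrt(11)) = 3 + (4 + 132*sqrt(11)) = 7 + 132*sqrt(11))
w(327, 134) - h = (7 + 132*sqrt(11)) - 1*222946 = (7 + 132*sqrt(11)) - 222946 = -222939 + 132*sqrt(11)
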